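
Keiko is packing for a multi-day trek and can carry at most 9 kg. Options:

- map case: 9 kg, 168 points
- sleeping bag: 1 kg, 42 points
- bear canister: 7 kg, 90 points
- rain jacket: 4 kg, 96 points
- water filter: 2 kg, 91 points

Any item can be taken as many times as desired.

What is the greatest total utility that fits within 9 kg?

The ratio ordering already packs tightly: sleeping bag + 4×water filter, 9 kg, 406.

406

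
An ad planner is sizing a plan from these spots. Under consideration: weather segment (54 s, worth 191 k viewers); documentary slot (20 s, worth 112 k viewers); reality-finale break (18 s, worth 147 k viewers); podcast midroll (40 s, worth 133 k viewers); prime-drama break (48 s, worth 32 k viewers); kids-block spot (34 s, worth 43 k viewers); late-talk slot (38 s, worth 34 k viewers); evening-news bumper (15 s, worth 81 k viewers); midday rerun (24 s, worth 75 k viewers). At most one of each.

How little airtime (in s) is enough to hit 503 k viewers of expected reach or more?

107

Look for the lowest-airtime combination reaching 503.
Taking weather segment + documentary slot + reality-finale break + evening-news bumper gives 531 (≥ 503) for 107 s.
Below 107 s the best achievable stays under 503.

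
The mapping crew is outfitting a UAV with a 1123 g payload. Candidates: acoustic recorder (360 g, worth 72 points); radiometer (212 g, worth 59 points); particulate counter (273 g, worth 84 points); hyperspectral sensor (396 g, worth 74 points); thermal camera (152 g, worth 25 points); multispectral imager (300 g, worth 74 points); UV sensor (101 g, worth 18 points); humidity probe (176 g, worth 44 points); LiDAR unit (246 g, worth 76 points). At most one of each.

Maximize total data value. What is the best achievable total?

296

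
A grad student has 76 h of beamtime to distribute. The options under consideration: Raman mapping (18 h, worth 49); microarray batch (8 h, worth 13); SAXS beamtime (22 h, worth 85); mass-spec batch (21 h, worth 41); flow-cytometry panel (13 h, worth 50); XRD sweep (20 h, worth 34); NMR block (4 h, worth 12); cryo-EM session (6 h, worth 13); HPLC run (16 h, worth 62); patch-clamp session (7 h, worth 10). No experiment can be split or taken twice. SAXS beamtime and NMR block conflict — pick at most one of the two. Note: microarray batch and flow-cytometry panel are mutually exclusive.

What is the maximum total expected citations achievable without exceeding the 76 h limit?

259

Ranking by ratio (expected citations/h): HPLC run 3.88, SAXS beamtime 3.86, flow-cytometry panel 3.85.
Taking Raman mapping + SAXS beamtime + flow-cytometry panel + cryo-EM session + HPLC run: 75 h used, 259 in expected citations.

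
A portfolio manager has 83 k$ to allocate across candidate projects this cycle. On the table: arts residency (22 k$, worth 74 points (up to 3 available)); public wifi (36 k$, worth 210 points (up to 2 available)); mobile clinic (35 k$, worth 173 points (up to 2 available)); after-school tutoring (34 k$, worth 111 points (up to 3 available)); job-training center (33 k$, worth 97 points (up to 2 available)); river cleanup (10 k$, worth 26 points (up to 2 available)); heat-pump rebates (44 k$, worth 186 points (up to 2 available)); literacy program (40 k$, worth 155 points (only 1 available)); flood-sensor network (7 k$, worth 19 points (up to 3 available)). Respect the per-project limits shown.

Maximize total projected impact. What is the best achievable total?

The ratio heuristic lands on 2×public wifi + flood-sensor network (439) but leaves 4 k$ idle.
The 7 k$ tied up in flood-sensor network is better spent on river cleanup — total rises to 446 (82 k$).
That's the maximum — no swap from here does better than 446.

446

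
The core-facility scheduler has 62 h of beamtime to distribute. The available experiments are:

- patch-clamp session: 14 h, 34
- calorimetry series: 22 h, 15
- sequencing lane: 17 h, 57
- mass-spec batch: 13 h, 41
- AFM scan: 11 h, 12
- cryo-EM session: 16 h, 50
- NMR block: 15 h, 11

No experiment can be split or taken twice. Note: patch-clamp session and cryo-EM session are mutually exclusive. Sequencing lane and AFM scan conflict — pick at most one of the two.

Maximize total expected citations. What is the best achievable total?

Sequencing lane + mass-spec batch + cryo-EM session + NMR block uses 61 of the 62 h and totals 159.

159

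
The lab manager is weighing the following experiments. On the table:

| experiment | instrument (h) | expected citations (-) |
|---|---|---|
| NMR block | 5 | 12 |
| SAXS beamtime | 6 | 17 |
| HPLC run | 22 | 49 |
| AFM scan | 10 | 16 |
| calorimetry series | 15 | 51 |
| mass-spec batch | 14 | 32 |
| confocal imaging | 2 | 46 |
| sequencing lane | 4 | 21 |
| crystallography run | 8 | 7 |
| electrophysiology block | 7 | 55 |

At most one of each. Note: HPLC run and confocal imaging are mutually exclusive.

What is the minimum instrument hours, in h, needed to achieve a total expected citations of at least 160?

Need the lightest bundle worth ≥ 160.
calorimetry series + confocal imaging + sequencing lane + electrophysiology block: 173 expected citations at 28 h.
Any bundle with less than 28 h falls short of 160.

28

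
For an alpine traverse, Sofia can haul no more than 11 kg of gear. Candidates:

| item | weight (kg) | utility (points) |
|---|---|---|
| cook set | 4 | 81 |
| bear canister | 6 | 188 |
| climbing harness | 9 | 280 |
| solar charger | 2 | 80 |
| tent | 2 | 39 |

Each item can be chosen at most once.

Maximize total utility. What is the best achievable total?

By utility per kg: solar charger 40.00, bear canister 31.33, climbing harness 31.11 lead.
Filling by ratio: bear canister + solar charger + tent for 307, with 1 kg left unused.
Dropping bear canister and tent frees 8 kg; slotting in climbing harness (9 kg) lifts the total to 360 at 11 kg.
That's the maximum — no swap from here does better than 360.

360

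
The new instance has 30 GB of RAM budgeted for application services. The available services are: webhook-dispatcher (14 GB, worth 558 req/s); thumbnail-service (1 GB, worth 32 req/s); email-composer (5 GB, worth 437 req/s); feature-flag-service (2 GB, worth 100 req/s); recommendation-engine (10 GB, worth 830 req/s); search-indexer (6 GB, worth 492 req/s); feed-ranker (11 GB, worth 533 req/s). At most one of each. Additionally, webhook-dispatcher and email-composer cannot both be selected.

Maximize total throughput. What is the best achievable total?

1987

Greedy by ratio would take thumbnail-service + email-composer + feature-flag-service + recommendation-engine + search-indexer: 24 GB used, total 1891.
The 5 GB tied up in email-composer is better spent on feed-ranker — total rises to 1987 (30 GB).
The closest alternative, feature-flag-service + recommendation-engine + search-indexer + feed-ranker, reaches only 1955.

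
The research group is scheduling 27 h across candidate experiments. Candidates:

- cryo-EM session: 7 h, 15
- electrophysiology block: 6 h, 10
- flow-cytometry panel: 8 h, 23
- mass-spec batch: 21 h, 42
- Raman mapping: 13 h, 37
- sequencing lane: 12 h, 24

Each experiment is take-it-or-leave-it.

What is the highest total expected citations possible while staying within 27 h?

70

Density check — flow-cytometry panel 2.88, Raman mapping 2.85, cryo-EM session 2.14 are the best per h.
Taking electrophysiology block + flow-cytometry panel + Raman mapping: 27 h used, 70 in expected citations.
Next best is cryo-EM session + electrophysiology block + Raman mapping at 62 (26 h) — short by 8.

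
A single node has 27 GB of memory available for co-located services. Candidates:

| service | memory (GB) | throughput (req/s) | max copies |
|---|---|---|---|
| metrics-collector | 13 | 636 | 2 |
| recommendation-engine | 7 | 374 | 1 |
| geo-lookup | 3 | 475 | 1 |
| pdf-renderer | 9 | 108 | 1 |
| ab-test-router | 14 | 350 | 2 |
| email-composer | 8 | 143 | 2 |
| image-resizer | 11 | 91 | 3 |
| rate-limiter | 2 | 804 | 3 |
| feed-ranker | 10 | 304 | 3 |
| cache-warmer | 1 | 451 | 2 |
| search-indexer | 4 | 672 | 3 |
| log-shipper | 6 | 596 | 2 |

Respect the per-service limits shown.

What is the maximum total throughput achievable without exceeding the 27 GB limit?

By throughput per GB: cache-warmer 451.00, rate-limiter 402.00, search-indexer 168.00, geo-lookup 158.33 lead.
Taking the top-ratio services first gives geo-lookup + 3×rate-limiter + 2×cache-warmer + 3×search-indexer for 5805 (23 GB).
Dropping geo-lookup frees 3 GB; slotting in log-shipper (6 GB) lifts the total to 5926 at 26 GB.

5926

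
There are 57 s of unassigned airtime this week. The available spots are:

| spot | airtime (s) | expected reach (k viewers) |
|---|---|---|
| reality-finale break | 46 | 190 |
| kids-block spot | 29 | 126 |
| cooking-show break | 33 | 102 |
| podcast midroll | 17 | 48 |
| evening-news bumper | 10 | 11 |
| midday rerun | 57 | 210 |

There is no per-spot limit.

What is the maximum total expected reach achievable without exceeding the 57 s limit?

210

Filling by ratio: kids-block spot + podcast midroll + evening-news bumper for 185, with 1 s left unused.
Dropping kids-block spot and podcast midroll and evening-news bumper frees 56 s; slotting in midday rerun (57 s) lifts the total to 210 at 57 s.
Nothing else within 57 s beats 210.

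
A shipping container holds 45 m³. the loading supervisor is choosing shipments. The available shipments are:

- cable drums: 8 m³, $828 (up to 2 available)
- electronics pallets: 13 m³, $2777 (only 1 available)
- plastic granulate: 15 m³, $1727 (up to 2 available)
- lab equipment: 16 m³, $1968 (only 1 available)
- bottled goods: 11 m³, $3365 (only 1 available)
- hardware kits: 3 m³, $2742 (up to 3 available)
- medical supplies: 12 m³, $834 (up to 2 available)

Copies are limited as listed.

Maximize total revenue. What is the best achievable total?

Greedy by ratio would take cable drums + electronics pallets + bottled goods + 3×hardware kits: 41 m³ used, total 15196.
Replace cable drums with medical supplies: the trade gains 6 net, giving 15202 at 45 m³.
That's the maximum — no swap from here does better than 15202.

15202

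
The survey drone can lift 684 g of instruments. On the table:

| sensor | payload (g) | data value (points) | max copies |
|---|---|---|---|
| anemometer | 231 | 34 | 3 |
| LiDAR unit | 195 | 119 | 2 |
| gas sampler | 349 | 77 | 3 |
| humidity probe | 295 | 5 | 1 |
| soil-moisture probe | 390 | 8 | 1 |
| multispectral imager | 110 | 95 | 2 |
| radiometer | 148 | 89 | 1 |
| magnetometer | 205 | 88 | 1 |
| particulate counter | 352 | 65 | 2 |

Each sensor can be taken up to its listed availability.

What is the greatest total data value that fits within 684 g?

428

By data value per g: multispectral imager 0.86, LiDAR unit 0.61, radiometer 0.60 lead.
Taking 2×LiDAR unit + 2×multispectral imager: 610 g used, 428 in data value.
That's the maximum — no swap from here does better than 428.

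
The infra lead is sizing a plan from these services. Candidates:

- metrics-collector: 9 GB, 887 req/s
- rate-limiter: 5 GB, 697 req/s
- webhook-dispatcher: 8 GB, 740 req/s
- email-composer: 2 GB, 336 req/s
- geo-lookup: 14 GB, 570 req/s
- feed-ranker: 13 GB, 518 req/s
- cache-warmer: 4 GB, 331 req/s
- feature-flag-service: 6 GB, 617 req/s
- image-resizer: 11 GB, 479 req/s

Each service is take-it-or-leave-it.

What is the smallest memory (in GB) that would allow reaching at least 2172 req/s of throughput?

Look for the lowest-memory combination reaching 2172.
metrics-collector + rate-limiter + email-composer + cache-warmer: 2251 throughput at 20 GB.
Any bundle with less than 20 GB falls short of 2172.

20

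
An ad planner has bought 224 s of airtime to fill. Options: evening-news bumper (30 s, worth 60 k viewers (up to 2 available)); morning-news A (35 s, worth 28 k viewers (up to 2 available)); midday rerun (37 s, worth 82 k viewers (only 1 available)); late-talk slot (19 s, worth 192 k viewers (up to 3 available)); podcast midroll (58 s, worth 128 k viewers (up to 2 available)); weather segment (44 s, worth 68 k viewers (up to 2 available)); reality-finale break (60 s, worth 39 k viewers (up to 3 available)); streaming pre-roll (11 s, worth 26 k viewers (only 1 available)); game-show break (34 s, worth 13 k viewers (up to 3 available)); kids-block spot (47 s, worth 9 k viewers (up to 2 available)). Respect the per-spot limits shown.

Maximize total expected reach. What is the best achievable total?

Midday rerun + 3×late-talk slot + 2×podcast midroll + streaming pre-roll uses 221 of the 224 s and totals 940.
Every other selection either busts 224 s or exceeds an availability limit or fails to beat 940.

940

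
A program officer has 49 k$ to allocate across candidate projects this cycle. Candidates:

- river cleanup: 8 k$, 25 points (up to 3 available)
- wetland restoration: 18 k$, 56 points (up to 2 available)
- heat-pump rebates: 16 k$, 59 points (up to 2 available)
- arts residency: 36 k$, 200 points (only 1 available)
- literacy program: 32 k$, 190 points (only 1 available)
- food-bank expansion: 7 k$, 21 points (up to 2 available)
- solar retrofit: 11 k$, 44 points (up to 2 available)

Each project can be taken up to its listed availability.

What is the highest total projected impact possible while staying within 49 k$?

By projected impact per k$: literacy program 5.94, arts residency 5.56, solar retrofit 4.00 lead.
A density-first pass picks literacy program + solar retrofit — 234 at 43 k$.
Replace solar retrofit with heat-pump rebates: the trade gains 15 net, giving 249 at 48 k$.

249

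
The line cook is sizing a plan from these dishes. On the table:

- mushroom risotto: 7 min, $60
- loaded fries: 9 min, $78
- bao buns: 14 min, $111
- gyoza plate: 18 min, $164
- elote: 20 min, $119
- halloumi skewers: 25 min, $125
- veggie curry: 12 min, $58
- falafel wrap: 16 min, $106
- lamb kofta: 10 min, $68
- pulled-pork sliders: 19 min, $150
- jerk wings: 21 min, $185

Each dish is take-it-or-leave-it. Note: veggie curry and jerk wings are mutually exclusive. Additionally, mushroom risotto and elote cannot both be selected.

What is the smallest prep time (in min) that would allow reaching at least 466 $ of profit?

55

Minimise min subject to total profit ≥ 466.
mushroom risotto + loaded fries + gyoza plate + jerk wings: 487 profit at 55 min.
Below 55 min the best achievable stays under 466.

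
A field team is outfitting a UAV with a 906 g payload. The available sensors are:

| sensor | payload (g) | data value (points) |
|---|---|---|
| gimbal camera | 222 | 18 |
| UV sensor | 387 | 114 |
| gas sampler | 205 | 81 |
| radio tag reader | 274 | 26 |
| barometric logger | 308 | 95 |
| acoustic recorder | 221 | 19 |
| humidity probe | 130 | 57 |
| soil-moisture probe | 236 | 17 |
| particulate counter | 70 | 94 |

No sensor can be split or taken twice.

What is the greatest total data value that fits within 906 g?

Taking the top-ratio sensors first gives gas sampler + barometric logger + humidity probe + particulate counter for 327 (713 g).
Replace gas sampler with UV sensor: the trade gains 33 net, giving 360 at 895 g.

360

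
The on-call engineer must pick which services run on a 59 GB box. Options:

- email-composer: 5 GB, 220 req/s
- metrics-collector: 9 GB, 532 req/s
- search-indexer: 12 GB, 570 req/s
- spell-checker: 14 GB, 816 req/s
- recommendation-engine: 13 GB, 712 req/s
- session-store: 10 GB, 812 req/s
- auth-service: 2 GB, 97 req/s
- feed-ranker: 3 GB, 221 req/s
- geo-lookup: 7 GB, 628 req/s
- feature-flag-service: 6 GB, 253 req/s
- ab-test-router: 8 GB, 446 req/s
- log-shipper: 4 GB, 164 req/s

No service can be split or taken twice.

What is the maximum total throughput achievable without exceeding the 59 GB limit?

3818

By throughput per GB: geo-lookup 89.71, session-store 81.20, feed-ranker 73.67 lead.
Greedy by ratio would take email-composer + metrics-collector + spell-checker + session-store + auth-service + feed-ranker + geo-lookup + ab-test-router: 58 GB used, total 3772.
Dropping email-composer and ab-test-router frees 13 GB; slotting in recommendation-engine (13 GB) lifts the total to 3818 at 58 GB.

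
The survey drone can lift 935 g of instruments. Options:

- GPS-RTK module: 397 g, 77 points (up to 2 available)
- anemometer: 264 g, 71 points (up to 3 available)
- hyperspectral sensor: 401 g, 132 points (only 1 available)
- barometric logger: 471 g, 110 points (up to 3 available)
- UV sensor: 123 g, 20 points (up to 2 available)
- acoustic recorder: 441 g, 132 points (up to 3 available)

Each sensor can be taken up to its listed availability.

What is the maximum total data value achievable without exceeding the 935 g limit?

Greedy by ratio would take hyperspectral sensor + acoustic recorder: 842 g used, total 264.
The 441 g tied up in acoustic recorder is better spent on 2×anemometer — total rises to 274 (929 g).
That's the maximum — no swap from here does better than 274.

274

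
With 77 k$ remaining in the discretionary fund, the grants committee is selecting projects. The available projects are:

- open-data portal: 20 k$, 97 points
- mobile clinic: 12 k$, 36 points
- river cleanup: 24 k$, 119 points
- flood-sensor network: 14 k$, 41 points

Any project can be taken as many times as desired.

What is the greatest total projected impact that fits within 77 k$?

357

3×river cleanup uses 72 of the 77 k$ and totals 357.
The spare 5 k$ is too small for any remaining project, and no exchange beats 357.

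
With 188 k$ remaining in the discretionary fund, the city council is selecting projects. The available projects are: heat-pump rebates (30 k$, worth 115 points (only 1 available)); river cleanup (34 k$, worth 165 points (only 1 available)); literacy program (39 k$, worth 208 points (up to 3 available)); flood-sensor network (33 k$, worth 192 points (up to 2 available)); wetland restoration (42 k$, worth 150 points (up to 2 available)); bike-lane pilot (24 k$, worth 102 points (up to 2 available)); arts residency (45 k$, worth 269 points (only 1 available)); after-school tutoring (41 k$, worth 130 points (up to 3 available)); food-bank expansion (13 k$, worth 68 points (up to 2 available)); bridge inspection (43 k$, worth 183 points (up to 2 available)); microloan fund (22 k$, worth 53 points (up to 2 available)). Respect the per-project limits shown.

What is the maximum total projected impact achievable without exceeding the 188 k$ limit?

Filling by ratio: literacy program + 2×flood-sensor network + arts residency + 2×food-bank expansion for 997, with 12 k$ left unused.
Replace food-bank expansion with bike-lane pilot: the trade gains 34 net, giving 1031 at 187 k$.
Nothing else within 188 k$ beats 1031.

1031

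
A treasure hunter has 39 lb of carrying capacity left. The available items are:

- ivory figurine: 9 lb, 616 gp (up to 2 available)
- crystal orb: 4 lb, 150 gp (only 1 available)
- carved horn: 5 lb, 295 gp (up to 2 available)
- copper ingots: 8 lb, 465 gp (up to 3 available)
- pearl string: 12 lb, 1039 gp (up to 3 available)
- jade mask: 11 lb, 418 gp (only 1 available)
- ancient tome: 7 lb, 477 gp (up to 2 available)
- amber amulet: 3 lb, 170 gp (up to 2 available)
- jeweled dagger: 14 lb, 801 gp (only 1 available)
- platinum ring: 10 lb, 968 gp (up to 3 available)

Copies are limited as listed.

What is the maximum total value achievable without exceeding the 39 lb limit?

3520

By value per lb: platinum ring 96.80, pearl string 86.58, ivory figurine 68.44, ancient tome 68.14 lead.
Ivory figurine + 3×platinum ring uses 39 of the 39 lb and totals 3520.
Every other selection either busts 39 lb or exceeds an availability limit or fails to beat 3520.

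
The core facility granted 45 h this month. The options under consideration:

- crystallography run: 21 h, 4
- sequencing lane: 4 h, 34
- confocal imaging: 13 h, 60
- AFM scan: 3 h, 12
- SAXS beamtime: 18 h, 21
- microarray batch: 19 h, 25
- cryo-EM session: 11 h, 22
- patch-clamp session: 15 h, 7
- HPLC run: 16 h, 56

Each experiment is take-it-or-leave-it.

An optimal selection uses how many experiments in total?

4

Best achievable expected citations is 172.
For example sequencing lane + confocal imaging + cryo-EM session + HPLC run achieves it, using 44 h.
All optima have 4 experiments.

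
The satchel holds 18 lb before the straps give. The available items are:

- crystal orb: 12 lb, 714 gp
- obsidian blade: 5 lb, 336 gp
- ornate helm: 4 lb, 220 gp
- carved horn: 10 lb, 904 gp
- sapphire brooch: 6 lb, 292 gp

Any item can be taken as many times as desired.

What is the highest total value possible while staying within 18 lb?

Density check — carved horn 90.40, obsidian blade 67.20, crystal orb 59.50, ornate helm 55.00 are the best per lb.
A density-first pass picks obsidian blade + carved horn — 1240 at 15 lb.
The 5 lb tied up in obsidian blade is better spent on 2×ornate helm — total rises to 1344 (18 lb).
Every other selection either busts 18 lb or fails to beat 1344.

1344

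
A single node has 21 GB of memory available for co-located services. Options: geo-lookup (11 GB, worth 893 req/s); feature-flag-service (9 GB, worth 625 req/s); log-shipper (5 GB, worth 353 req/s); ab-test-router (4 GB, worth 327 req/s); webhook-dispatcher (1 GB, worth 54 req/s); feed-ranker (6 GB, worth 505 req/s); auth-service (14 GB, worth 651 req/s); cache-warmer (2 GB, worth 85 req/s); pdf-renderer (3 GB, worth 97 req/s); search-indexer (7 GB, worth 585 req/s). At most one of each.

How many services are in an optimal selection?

The maximum throughput within 21 GB is 1725.
geo-lookup + ab-test-router + feed-ranker hits 1725 at 21 GB.
Any selection reaching 1725 contains exactly 3 services.

3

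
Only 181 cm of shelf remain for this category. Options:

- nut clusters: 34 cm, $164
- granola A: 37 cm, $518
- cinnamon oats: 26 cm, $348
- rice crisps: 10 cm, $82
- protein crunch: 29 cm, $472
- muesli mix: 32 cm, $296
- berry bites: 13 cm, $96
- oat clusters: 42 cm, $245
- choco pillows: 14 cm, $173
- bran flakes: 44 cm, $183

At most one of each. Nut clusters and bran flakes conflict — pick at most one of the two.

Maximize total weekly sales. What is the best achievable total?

2052

Taking the top-ratio products first gives granola A + cinnamon oats + rice crisps + protein crunch + muesli mix + berry bites + choco pillows for 1985 (161 cm).
Replace rice crisps and berry bites with oat clusters: the trade gains 67 net, giving 2052 at 180 cm.
Nothing else feasible within 181 cm beats 2052.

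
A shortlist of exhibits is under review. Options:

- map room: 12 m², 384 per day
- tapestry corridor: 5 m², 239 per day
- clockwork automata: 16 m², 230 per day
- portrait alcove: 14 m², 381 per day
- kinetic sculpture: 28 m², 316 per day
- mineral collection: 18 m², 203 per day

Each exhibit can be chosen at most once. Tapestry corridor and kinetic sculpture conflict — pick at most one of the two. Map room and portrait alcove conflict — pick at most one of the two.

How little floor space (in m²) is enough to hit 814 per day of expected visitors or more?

33

Look for the lowest-floor combination reaching 814.
Taking map room + tapestry corridor + clockwork automata gives 853 (≥ 814) for 33 m².
Below 33 m² the best achievable stays under 814.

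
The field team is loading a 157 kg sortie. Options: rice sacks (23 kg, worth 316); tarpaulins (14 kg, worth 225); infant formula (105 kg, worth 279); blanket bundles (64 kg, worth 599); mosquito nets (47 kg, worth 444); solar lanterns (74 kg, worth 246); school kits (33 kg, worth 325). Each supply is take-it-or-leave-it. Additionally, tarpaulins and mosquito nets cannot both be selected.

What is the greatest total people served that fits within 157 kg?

Density check — tarpaulins 16.07, rice sacks 13.74, school kits 9.85 are the best per kg.
Rice sacks + tarpaulins + blanket bundles + school kits uses 134 of the 157 kg and totals 1465.
The spare 23 kg is too small for any remaining supply, and no feasible exchange beats 1465.

1465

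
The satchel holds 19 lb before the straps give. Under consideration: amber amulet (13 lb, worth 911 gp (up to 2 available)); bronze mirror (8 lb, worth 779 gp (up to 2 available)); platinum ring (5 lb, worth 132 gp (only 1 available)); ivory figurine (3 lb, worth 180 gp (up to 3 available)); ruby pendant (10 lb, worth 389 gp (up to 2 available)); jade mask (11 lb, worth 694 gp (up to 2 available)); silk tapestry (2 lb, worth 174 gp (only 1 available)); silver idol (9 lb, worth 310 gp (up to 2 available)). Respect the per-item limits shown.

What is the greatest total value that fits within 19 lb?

Taking the top-ratio items first gives 2×bronze mirror + silk tapestry for 1732 (18 lb).
Replace silk tapestry with ivory figurine: the trade gains 6 net, giving 1738 at 19 lb.

1738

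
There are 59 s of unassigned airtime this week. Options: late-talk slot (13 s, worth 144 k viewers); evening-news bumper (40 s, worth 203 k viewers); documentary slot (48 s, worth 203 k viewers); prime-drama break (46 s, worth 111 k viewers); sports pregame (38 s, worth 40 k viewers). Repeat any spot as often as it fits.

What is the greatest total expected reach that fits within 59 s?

Taking 4×late-talk slot: 52 s used, 576 in expected reach.
Nothing else within 59 s beats 576.

576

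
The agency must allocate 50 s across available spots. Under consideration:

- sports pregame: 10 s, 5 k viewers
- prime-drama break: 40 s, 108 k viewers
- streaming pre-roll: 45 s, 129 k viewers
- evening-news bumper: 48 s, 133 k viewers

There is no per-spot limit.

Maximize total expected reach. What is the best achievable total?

By expected reach per s: streaming pre-roll 2.87, evening-news bumper 2.77, prime-drama break 2.70 lead.
The ratio heuristic lands on streaming pre-roll (129) but leaves 5 s idle.
Dropping streaming pre-roll frees 45 s; slotting in evening-news bumper (48 s) lifts the total to 133 at 48 s.
The spare 2 s is too small for any remaining spot, and no exchange beats 133.

133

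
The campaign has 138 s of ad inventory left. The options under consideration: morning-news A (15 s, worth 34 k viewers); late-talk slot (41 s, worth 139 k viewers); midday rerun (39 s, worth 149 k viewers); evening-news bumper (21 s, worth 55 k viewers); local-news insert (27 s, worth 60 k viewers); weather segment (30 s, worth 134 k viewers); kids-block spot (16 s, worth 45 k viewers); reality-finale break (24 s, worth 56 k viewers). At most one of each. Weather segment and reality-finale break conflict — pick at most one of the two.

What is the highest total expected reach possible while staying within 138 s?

482

Ranking by ratio (expected reach/s): weather segment 4.47, midday rerun 3.82, late-talk slot 3.39.
Filling by ratio: late-talk slot + midday rerun + weather segment + kids-block spot for 467, with 12 s left unused.
The 16 s tied up in kids-block spot is better spent on local-news insert — total rises to 482 (137 s).
No other feasible combination exceeds 482.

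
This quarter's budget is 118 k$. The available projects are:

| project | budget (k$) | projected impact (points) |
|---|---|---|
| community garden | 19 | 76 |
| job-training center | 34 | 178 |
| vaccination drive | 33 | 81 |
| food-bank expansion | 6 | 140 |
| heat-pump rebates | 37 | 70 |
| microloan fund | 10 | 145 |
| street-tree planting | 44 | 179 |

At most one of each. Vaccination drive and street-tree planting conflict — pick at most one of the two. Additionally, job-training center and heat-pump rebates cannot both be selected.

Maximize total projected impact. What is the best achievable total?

Best packing: community garden + job-training center + food-bank expansion + microloan fund + street-tree planting — 113 k$, 718 total.
Next best is job-training center + food-bank expansion + microloan fund + street-tree planting at 642 (94 k$) — short by 76.

718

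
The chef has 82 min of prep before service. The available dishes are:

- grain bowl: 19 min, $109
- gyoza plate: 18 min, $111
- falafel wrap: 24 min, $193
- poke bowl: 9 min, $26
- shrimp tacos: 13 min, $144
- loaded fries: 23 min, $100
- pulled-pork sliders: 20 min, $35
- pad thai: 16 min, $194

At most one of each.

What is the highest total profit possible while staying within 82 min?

668

Ranking by ratio (profit/min): pad thai 12.12, shrimp tacos 11.08, falafel wrap 8.04, gyoza plate 6.17.
The ratio ordering already packs tightly: gyoza plate + falafel wrap + poke bowl + shrimp tacos + pad thai, 80 min, 668.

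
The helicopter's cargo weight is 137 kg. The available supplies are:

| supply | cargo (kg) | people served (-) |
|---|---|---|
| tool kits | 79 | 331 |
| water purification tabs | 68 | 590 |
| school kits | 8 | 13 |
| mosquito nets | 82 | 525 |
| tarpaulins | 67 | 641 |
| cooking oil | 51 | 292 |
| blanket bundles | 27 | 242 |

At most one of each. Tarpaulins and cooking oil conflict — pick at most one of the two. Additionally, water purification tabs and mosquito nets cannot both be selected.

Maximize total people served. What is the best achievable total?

1231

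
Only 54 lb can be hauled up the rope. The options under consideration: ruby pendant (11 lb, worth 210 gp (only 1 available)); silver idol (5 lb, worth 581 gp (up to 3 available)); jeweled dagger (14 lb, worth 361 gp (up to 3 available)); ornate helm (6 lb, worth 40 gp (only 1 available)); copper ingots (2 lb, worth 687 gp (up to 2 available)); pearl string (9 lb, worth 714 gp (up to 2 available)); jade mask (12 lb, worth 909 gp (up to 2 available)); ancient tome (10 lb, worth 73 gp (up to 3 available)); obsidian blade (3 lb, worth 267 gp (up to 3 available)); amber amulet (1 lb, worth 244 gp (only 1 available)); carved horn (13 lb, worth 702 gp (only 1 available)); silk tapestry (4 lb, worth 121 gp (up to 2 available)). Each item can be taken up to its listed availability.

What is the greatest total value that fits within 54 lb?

By value per lb: copper ingots 343.50, amber amulet 244.00, silver idol 116.20 lead.
Taking the top-ratio items first gives 3×silver idol + 2×copper ingots + 2×pearl string + 3×obsidian blade + amber amulet + silk tapestry for 5711 (51 lb).
Dropping 2×pearl string and silk tapestry frees 22 lb; slotting in 2×jade mask (24 lb) lifts the total to 5980 at 53 lb.
Nothing else within 54 lb beats 5980.

5980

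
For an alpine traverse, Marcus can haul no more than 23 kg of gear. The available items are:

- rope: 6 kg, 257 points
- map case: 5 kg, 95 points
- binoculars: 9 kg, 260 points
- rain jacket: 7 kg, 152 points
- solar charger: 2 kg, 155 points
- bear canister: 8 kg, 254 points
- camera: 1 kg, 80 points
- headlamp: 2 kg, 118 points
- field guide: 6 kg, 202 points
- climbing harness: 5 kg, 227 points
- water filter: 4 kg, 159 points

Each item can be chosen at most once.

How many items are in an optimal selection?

Optimal total is 1039.
One optimal bundle: rope + solar charger + camera + headlamp + field guide + climbing harness (22 kg).
All optima have 6 items.

6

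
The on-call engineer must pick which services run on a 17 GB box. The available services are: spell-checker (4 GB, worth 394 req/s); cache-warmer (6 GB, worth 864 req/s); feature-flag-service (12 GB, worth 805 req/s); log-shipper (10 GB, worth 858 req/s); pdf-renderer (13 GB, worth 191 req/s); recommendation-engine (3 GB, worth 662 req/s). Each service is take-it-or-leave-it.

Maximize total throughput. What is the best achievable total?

1920

The ratio ordering already packs tightly: spell-checker + cache-warmer + recommendation-engine, 13 GB, 1920.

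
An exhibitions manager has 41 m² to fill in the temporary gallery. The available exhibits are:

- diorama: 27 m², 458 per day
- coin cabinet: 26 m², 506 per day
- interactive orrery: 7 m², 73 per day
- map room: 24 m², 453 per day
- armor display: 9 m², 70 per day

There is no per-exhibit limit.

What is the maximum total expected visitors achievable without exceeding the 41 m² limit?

The ratio ordering already packs tightly: coin cabinet + 2×interactive orrery, 40 m², 652.
Nothing else within 41 m² beats 652.

652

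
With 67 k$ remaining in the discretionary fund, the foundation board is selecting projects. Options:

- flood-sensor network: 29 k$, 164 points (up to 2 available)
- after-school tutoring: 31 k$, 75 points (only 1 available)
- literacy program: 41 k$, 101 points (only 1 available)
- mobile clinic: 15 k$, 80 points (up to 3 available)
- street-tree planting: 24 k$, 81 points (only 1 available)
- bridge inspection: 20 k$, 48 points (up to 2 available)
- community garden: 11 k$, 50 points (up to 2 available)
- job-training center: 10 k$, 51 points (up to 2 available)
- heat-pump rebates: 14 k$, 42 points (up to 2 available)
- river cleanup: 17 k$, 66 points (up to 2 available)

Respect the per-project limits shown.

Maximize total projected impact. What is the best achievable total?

By projected impact per k$: flood-sensor network 5.66, mobile clinic 5.33, job-training center 5.10 lead.
Greedy by ratio would take 2×flood-sensor network: 58 k$ used, total 328.
Replace flood-sensor network with mobile clinic + 2×job-training center: the trade gains 18 net, giving 346 at 64 k$.
The spare 3 k$ is too small for any remaining project, and no exchange beats 346.

346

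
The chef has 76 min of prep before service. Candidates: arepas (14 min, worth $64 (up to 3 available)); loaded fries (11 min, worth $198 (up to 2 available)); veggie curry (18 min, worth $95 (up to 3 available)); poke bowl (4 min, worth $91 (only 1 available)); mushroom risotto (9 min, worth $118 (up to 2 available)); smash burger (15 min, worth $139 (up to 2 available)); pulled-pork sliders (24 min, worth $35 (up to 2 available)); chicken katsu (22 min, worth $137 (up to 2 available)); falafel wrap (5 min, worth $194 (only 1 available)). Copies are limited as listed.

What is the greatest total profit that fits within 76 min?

Density check — falafel wrap 38.80, poke bowl 22.75, loaded fries 18.00 are the best per min.
A density-first pass picks 2×loaded fries + poke bowl + 2×mushroom risotto + smash burger + falafel wrap — 1056 at 64 min.
The 4 min tied up in poke bowl is better spent on smash burger — total rises to 1104 (75 min).
Every other selection either busts 76 min or exceeds an availability limit or fails to beat 1104.

1104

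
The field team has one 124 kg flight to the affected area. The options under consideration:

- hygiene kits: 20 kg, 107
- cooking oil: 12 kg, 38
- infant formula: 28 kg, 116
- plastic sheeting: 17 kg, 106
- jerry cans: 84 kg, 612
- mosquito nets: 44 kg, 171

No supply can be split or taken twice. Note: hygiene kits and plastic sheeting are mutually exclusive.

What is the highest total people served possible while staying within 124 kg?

766

Cooking oil + infant formula + jerry cans uses 124 of the 124 kg and totals 766.
Runner-up hygiene kits + cooking oil + jerry cans tops out at 757.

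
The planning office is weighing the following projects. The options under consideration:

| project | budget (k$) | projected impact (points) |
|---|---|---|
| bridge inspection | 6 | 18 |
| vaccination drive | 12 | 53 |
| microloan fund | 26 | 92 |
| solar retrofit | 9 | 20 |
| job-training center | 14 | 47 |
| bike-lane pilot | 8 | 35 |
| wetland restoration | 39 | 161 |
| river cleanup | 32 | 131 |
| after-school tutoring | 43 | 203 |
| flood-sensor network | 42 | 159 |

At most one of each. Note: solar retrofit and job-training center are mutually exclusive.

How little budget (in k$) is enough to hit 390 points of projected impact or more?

Minimise k$ subject to total projected impact ≥ 390.
bike-lane pilot + wetland restoration + after-school tutoring: 399 projected impact at 90 k$.
No combination under 90 k$ hits 390.

90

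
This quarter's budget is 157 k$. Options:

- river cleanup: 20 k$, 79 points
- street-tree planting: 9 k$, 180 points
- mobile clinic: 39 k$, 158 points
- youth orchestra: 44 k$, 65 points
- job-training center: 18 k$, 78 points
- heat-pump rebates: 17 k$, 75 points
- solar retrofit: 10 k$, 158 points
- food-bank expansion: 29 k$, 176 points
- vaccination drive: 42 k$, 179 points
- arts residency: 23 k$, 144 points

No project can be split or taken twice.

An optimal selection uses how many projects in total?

6

Best achievable projected impact is 995.
One optimal bundle: street-tree planting + mobile clinic + solar retrofit + food-bank expansion + vaccination drive + arts residency (152 k$).
All optima have 6 projects.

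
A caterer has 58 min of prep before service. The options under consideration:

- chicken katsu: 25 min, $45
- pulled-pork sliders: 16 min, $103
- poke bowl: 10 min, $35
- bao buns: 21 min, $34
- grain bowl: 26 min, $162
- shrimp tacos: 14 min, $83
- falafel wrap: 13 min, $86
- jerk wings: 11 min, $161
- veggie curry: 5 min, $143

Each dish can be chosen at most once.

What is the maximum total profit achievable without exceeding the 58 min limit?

Taking the top-ratio dishes first gives pulled-pork sliders + poke bowl + falafel wrap + jerk wings + veggie curry for 528 (55 min).
The 23 min tied up in poke bowl and falafel wrap is better spent on grain bowl — total rises to 569 (58 min).
Every other selection either busts 58 min or fails to beat 569.

569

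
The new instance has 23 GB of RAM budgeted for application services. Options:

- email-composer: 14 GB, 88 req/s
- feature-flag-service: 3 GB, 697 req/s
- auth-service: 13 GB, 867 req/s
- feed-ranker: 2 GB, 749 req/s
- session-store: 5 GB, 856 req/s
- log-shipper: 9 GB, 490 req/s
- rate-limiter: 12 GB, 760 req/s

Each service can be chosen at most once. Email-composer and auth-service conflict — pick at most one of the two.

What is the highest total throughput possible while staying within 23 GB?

3169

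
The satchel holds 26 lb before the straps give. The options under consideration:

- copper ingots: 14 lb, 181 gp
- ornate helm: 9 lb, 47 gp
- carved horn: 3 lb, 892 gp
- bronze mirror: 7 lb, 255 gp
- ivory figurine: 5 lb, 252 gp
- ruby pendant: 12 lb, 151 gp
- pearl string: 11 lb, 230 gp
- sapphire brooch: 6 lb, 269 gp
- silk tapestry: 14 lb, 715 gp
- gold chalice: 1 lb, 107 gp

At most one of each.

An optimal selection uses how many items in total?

4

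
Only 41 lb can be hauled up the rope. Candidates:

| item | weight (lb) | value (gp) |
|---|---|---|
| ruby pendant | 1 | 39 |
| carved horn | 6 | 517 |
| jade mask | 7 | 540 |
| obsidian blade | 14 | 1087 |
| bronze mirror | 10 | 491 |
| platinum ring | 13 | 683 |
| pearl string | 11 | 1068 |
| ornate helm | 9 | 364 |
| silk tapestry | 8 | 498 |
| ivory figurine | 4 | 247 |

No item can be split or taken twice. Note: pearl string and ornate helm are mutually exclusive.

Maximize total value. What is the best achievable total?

3251

Taking ruby pendant + carved horn + jade mask + obsidian blade + pearl string: 39 lb used, 3251 in value.
That's the maximum — no feasible swap from here does better than 3251.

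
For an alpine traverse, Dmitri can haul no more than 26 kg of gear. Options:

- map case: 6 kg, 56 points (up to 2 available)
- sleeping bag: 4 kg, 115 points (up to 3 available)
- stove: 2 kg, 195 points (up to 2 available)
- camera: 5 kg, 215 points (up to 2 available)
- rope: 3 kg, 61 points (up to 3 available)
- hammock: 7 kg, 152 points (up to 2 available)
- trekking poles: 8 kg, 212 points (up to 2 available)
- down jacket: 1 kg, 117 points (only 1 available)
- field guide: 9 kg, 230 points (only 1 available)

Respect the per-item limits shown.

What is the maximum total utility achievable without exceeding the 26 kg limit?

The ratio ordering already packs tightly: 2×sleeping bag + 2×stove + 2×camera + rope + down jacket, 26 kg, 1228.
No other feasible combination exceeds 1228.

1228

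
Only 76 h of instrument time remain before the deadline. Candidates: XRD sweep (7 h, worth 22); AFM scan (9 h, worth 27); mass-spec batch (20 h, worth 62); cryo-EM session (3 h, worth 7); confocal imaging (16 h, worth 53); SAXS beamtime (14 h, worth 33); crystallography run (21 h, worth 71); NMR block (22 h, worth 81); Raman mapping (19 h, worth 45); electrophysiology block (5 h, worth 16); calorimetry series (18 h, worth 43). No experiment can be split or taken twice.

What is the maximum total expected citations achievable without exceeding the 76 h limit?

255

Taking the top-ratio experiments first gives XRD sweep + cryo-EM session + confocal imaging + crystallography run + NMR block + electrophysiology block for 250 (74 h).
The 7 h tied up in XRD sweep is better spent on AFM scan — total rises to 255 (76 h).
Next best is XRD sweep + AFM scan + confocal imaging + crystallography run + NMR block at 254 (75 h) — short by 1.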